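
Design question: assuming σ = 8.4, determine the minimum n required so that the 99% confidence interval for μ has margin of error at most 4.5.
n ≥ 24

For margin E ≤ 4.5:
n ≥ (z* · σ / E)²
n ≥ (2.576 · 8.4 / 4.5)²
n ≥ 23.12

Minimum n = 24 (rounding up)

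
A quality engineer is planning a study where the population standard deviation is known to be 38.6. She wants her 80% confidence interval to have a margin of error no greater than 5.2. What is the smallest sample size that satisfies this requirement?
n ≥ 91

For margin E ≤ 5.2:
n ≥ (z* · σ / E)²
n ≥ (1.282 · 38.6 / 5.2)²
n ≥ 90.56

Minimum n = 91 (rounding up)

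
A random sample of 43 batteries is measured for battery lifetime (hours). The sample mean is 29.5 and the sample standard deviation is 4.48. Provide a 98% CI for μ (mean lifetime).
(27.85, 31.15)

t-interval (σ unknown):
df = n - 1 = 42
t* = 2.418 for 98% confidence

Margin of error = t* · s/√n = 2.418 · 4.48/√43 = 1.65

CI: (27.85, 31.15)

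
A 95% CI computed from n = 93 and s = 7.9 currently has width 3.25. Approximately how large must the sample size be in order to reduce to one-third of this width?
n ≈ 837

CI width ∝ 1/√n
To reduce width by factor 3, need √n to grow by 3 → need 3² = 9 times as many samples.

Current: n = 93, width = 3.25
New: n = 837, width ≈ 1.07

Width reduced by factor of 3.25/1.07 = 3.04.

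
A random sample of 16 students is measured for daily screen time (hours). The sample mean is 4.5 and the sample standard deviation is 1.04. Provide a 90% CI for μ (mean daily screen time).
(4.04, 4.96)

t-interval (σ unknown):
df = n - 1 = 15
t* = 1.753 for 90% confidence

Margin of error = t* · s/√n = 1.753 · 1.04/√16 = 0.46

CI: (4.04, 4.96)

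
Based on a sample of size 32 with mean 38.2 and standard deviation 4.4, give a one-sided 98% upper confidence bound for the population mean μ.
μ ≤ 39.87

Upper bound (one-sided):
t* = 2.144 (one-sided for 98%)
Upper bound = x̄ + t* · s/√n = 38.2 + 2.144 · 4.4/√32 = 39.87

We are 98% confident that μ ≤ 39.87.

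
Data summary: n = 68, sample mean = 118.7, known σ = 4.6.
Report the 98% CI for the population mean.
(117.40, 120.00)

z-interval (σ known):
z* = 2.326 for 98% confidence

Margin of error = z* · σ/√n = 2.326 · 4.6/√68 = 1.30

CI: (118.7 - 1.30, 118.7 + 1.30) = (117.40, 120.00)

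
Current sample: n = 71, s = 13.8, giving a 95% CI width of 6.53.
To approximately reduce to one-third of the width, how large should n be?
n ≈ 639

CI width ∝ 1/√n
To reduce width by factor 3, need √n to grow by 3 → need 3² = 9 times as many samples.

Current: n = 71, width = 6.53
New: n = 639, width ≈ 2.14

Width reduced by factor of 6.53/2.14 = 3.05.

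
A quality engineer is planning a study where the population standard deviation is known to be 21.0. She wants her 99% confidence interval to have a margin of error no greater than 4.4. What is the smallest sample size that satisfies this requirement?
n ≥ 152

For margin E ≤ 4.4:
n ≥ (z* · σ / E)²
n ≥ (2.576 · 21.0 / 4.4)²
n ≥ 151.16

Minimum n = 152 (rounding up)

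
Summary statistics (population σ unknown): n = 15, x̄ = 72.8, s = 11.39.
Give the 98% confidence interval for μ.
(65.08, 80.52)

t-interval (σ unknown):
df = n - 1 = 14
t* = 2.624 for 98% confidence

Margin of error = t* · s/√n = 2.624 · 11.39/√15 = 7.72

CI: (65.08, 80.52)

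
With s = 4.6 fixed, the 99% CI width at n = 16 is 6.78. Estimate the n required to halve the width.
n ≈ 64

CI width ∝ 1/√n
To reduce width by factor 2, need √n to grow by 2 → need 2² = 4 times as many samples.

Current: n = 16, width = 6.78
New: n = 64, width ≈ 3.05

Width reduced by factor of 6.78/3.05 = 2.22.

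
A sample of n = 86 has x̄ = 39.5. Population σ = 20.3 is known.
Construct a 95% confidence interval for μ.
(35.21, 43.79)

z-interval (σ known):
z* = 1.960 for 95% confidence

Margin of error = z* · σ/√n = 1.960 · 20.3/√86 = 4.29

CI: (39.5 - 4.29, 39.5 + 4.29) = (35.21, 43.79)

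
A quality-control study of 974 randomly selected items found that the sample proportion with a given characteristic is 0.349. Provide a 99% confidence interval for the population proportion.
(0.310, 0.388)

Proportion CI:
SE = √(p̂(1-p̂)/n) = √(0.349 · 0.651 / 974) = 0.01527

z* = 2.576
Margin = z* · SE = 2.576 · 0.01527 = 0.0393

CI: 0.349 ± 0.0393 = (0.310, 0.388)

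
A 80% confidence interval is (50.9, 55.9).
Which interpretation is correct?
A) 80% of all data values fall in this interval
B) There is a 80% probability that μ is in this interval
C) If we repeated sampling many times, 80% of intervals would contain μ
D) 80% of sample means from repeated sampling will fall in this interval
C

A) Wrong — a CI is about the parameter μ, not individual data values.
B) Wrong — μ is fixed; the randomness lives in the interval, not in μ.
C) Correct — this is the frequentist long-run coverage interpretation.
D) Wrong — coverage applies to intervals containing μ, not to future x̄ values.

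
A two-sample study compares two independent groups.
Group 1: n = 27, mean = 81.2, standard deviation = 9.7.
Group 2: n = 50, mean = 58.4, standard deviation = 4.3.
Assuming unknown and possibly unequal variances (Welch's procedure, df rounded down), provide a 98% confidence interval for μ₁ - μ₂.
(17.98, 27.62)

Difference: x̄₁ - x̄₂ = 22.80
SE = √(s₁²/n₁ + s₂²/n₂) = √(9.7²/27 + 4.3²/50) = 1.9633
df = 31.62 → 31 (Welch–Satterthwaite, rounded down)
t* = 2.453

CI: 22.80 ± 2.453 · 1.9633 = 22.80 ± 4.82 = (17.98, 27.62)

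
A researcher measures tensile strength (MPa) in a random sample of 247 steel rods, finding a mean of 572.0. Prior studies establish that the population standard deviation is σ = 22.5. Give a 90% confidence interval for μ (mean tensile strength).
(569.64, 574.36)

z-interval (σ known):
z* = 1.645 for 90% confidence

Margin of error = z* · σ/√n = 1.645 · 22.5/√247 = 2.36

CI: (572.0 - 2.36, 572.0 + 2.36) = (569.64, 574.36)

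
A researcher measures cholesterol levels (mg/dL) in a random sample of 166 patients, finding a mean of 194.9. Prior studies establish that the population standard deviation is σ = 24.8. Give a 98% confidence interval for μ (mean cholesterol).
(190.42, 199.38)

z-interval (σ known):
z* = 2.326 for 98% confidence

Margin of error = z* · σ/√n = 2.326 · 24.8/√166 = 4.48

CI: (194.9 - 4.48, 194.9 + 4.48) = (190.42, 199.38)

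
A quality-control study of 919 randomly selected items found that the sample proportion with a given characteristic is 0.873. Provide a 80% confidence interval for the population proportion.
(0.859, 0.887)

Proportion CI:
SE = √(p̂(1-p̂)/n) = √(0.873 · 0.127 / 919) = 0.01098

z* = 1.282
Margin = z* · SE = 1.282 · 0.01098 = 0.0141

CI: 0.873 ± 0.0141 = (0.859, 0.887)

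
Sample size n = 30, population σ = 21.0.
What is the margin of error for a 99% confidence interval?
Margin of error = 9.88

Margin of error = z* · σ/√n
= 2.576 · 21.0/√30
= 2.576 · 21.0/5.4772
= 9.88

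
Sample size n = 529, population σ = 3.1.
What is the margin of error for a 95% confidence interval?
Margin of error = 0.26

Margin of error = z* · σ/√n
= 1.960 · 3.1/√529
= 1.960 · 3.1/23.0000
= 0.26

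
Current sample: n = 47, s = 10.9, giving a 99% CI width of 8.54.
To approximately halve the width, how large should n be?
n ≈ 188

CI width ∝ 1/√n
To reduce width by factor 2, need √n to grow by 2 → need 2² = 4 times as many samples.

Current: n = 47, width = 8.54
New: n = 188, width ≈ 4.14

Width reduced by factor of 8.54/4.14 = 2.06.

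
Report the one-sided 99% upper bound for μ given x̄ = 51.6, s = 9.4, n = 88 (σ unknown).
μ ≤ 53.97

Upper bound (one-sided):
t* = 2.370 (one-sided for 99%)
Upper bound = x̄ + t* · s/√n = 51.6 + 2.370 · 9.4/√88 = 53.97

We are 99% confident that μ ≤ 53.97.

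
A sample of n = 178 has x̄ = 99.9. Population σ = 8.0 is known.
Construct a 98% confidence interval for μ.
(98.51, 101.29)

z-interval (σ known):
z* = 2.326 for 98% confidence

Margin of error = z* · σ/√n = 2.326 · 8.0/√178 = 1.39

CI: (99.9 - 1.39, 99.9 + 1.39) = (98.51, 101.29)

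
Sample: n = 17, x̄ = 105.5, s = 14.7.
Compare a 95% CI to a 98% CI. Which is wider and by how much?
98% CI is wider by 3.30

df = 16
95% CI: t* = 2.120, (97.94, 113.06), width = 2 · t* · s/√n = 15.12
98% CI: t* = 2.583, (96.29, 114.71), width = 2 · t* · s/√n = 18.42

The 98% CI is wider by 18.42 - 15.12 = 3.30.
Higher confidence requires a wider interval.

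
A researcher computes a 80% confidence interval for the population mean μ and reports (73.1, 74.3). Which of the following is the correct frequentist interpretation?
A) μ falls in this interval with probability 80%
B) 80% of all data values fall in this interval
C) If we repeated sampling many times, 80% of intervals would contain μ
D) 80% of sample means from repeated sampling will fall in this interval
C

A) Wrong — μ is fixed; the randomness lives in the interval, not in μ.
B) Wrong — a CI is about the parameter μ, not individual data values.
C) Correct — this is the frequentist long-run coverage interpretation.
D) Wrong — coverage applies to intervals containing μ, not to future x̄ values.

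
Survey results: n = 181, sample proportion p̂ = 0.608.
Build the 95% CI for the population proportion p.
(0.537, 0.679)

Proportion CI:
SE = √(p̂(1-p̂)/n) = √(0.608 · 0.392 / 181) = 0.03629

z* = 1.960
Margin = z* · SE = 1.960 · 0.03629 = 0.0711

CI: 0.608 ± 0.0711 = (0.537, 0.679)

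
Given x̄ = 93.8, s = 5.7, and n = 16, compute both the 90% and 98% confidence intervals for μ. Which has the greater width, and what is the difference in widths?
98% CI is wider by 2.42

df = 15
90% CI: t* = 1.753, (91.30, 96.30), width = 2 · t* · s/√n = 5.00
98% CI: t* = 2.602, (90.09, 97.51), width = 2 · t* · s/√n = 7.42

The 98% CI is wider by 7.42 - 5.00 = 2.42.
Higher confidence requires a wider interval.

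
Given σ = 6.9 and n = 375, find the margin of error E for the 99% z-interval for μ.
Margin of error = 0.92

Margin of error = z* · σ/√n
= 2.576 · 6.9/√375
= 2.576 · 6.9/19.3649
= 0.92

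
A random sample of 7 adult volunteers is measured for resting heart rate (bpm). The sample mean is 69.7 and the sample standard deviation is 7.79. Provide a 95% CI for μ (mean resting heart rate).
(62.50, 76.90)

t-interval (σ unknown):
df = n - 1 = 6
t* = 2.447 for 95% confidence

Margin of error = t* · s/√n = 2.447 · 7.79/√7 = 7.20

CI: (62.50, 76.90)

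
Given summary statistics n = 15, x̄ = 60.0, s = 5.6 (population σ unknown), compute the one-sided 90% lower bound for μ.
μ ≥ 58.06

Lower bound (one-sided):
t* = 1.345 (one-sided for 90%)
Lower bound = x̄ - t* · s/√n = 60.0 - 1.345 · 5.6/√15 = 58.06

We are 90% confident that μ ≥ 58.06.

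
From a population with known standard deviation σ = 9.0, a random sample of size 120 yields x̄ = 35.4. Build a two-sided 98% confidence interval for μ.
(33.49, 37.31)

z-interval (σ known):
z* = 2.326 for 98% confidence

Margin of error = z* · σ/√n = 2.326 · 9.0/√120 = 1.91

CI: (35.4 - 1.91, 35.4 + 1.91) = (33.49, 37.31)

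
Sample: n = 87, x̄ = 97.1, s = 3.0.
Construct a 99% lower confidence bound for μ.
μ ≥ 96.34

Lower bound (one-sided):
t* = 2.370 (one-sided for 99%)
Lower bound = x̄ - t* · s/√n = 97.1 - 2.370 · 3.0/√87 = 96.34

We are 99% confident that μ ≥ 96.34.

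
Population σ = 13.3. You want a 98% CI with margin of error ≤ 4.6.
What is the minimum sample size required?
n ≥ 46

For margin E ≤ 4.6:
n ≥ (z* · σ / E)²
n ≥ (2.326 · 13.3 / 4.6)²
n ≥ 45.23

Minimum n = 46 (rounding up)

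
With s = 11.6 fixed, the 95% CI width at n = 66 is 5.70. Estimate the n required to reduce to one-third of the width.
n ≈ 594

CI width ∝ 1/√n
To reduce width by factor 3, need √n to grow by 3 → need 3² = 9 times as many samples.

Current: n = 66, width = 5.70
New: n = 594, width ≈ 1.87

Width reduced by factor of 5.70/1.87 = 3.05.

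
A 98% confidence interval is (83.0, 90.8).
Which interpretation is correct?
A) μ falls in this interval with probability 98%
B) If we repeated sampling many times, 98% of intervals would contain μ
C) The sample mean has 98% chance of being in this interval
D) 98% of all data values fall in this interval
B

A) Wrong — μ is fixed; the randomness lives in the interval, not in μ.
B) Correct — this is the frequentist long-run coverage interpretation.
C) Wrong — x̄ is observed and sits in the interval by construction.
D) Wrong — a CI is about the parameter μ, not individual data values.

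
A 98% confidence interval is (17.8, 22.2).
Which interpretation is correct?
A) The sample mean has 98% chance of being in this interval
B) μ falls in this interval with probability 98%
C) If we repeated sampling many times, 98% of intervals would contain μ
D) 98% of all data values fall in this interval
C

A) Wrong — x̄ is observed and sits in the interval by construction.
B) Wrong — μ is fixed; the randomness lives in the interval, not in μ.
C) Correct — this is the frequentist long-run coverage interpretation.
D) Wrong — a CI is about the parameter μ, not individual data values.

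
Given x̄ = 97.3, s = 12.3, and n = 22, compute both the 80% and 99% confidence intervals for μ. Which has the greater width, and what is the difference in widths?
99% CI is wider by 7.91

df = 21
80% CI: t* = 1.323, (93.83, 100.77), width = 2 · t* · s/√n = 6.94
99% CI: t* = 2.831, (89.88, 104.72), width = 2 · t* · s/√n = 14.85

The 99% CI is wider by 14.85 - 6.94 = 7.91.
Higher confidence requires a wider interval.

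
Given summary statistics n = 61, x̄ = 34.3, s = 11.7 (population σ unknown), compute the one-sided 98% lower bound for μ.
μ ≥ 31.16

Lower bound (one-sided):
t* = 2.099 (one-sided for 98%)
Lower bound = x̄ - t* · s/√n = 34.3 - 2.099 · 11.7/√61 = 31.16

We are 98% confident that μ ≥ 31.16.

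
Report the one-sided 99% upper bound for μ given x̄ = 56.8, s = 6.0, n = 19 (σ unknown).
μ ≤ 60.31

Upper bound (one-sided):
t* = 2.552 (one-sided for 99%)
Upper bound = x̄ + t* · s/√n = 56.8 + 2.552 · 6.0/√19 = 60.31

We are 99% confident that μ ≤ 60.31.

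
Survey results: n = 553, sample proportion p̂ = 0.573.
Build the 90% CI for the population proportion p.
(0.538, 0.608)

Proportion CI:
SE = √(p̂(1-p̂)/n) = √(0.573 · 0.427 / 553) = 0.02103

z* = 1.645
Margin = z* · SE = 1.645 · 0.02103 = 0.0346

CI: 0.573 ± 0.0346 = (0.538, 0.608)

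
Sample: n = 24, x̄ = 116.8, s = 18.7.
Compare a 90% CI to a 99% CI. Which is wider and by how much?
99% CI is wider by 8.34

df = 23
90% CI: t* = 1.714, (110.26, 123.34), width = 2 · t* · s/√n = 13.09
99% CI: t* = 2.807, (106.09, 127.51), width = 2 · t* · s/√n = 21.43

The 99% CI is wider by 21.43 - 13.09 = 8.34.
Higher confidence requires a wider interval.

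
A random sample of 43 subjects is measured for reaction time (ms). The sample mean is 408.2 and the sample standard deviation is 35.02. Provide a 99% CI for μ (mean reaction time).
(393.79, 422.61)

t-interval (σ unknown):
df = n - 1 = 42
t* = 2.698 for 99% confidence

Margin of error = t* · s/√n = 2.698 · 35.02/√43 = 14.41

CI: (393.79, 422.61)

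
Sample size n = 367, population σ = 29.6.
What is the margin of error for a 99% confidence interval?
Margin of error = 3.98

Margin of error = z* · σ/√n
= 2.576 · 29.6/√367
= 2.576 · 29.6/19.1572
= 3.98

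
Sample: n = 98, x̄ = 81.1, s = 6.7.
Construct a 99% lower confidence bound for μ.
μ ≥ 79.50

Lower bound (one-sided):
t* = 2.365 (one-sided for 99%)
Lower bound = x̄ - t* · s/√n = 81.1 - 2.365 · 6.7/√98 = 79.50

We are 99% confident that μ ≥ 79.50.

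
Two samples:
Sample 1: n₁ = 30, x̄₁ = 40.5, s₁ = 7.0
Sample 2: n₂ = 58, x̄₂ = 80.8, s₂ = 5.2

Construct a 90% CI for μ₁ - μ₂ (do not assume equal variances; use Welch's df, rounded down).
(-42.73, -37.87)

Difference: x̄₁ - x̄₂ = -40.30
SE = √(s₁²/n₁ + s₂²/n₂) = √(7.0²/30 + 5.2²/58) = 1.4490
df = 46.01 → 46 (Welch–Satterthwaite, rounded down)
t* = 1.679

CI: -40.30 ± 1.679 · 1.4490 = -40.30 ± 2.43 = (-42.73, -37.87)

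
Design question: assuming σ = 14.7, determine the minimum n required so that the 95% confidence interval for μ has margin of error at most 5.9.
n ≥ 24

For margin E ≤ 5.9:
n ≥ (z* · σ / E)²
n ≥ (1.960 · 14.7 / 5.9)²
n ≥ 23.85

Minimum n = 24 (rounding up)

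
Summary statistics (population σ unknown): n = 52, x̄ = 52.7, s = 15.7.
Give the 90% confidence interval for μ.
(49.05, 56.35)

t-interval (σ unknown):
df = n - 1 = 51
t* = 1.675 for 90% confidence

Margin of error = t* · s/√n = 1.675 · 15.7/√52 = 3.65

CI: (49.05, 56.35)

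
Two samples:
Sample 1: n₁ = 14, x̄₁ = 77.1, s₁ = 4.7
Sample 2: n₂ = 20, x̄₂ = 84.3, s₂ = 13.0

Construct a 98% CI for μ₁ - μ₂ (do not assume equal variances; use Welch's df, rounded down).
(-15.07, 0.67)

Difference: x̄₁ - x̄₂ = -7.20
SE = √(s₁²/n₁ + s₂²/n₂) = √(4.7²/14 + 13.0²/20) = 3.1667
df = 25.46 → 25 (Welch–Satterthwaite, rounded down)
t* = 2.485

CI: -7.20 ± 2.485 · 3.1667 = -7.20 ± 7.87 = (-15.07, 0.67)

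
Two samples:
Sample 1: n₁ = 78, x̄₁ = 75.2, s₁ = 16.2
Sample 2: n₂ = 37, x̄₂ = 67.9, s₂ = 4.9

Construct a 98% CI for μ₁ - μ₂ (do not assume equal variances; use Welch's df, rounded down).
(2.56, 12.04)

Difference: x̄₁ - x̄₂ = 7.30
SE = √(s₁²/n₁ + s₂²/n₂) = √(16.2²/78 + 4.9²/37) = 2.0034
df = 101.49 → 101 (Welch–Satterthwaite, rounded down)
t* = 2.364

CI: 7.30 ± 2.364 · 2.0034 = 7.30 ± 4.74 = (2.56, 12.04)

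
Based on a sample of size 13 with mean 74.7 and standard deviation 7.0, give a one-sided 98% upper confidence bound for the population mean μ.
μ ≤ 79.17

Upper bound (one-sided):
t* = 2.303 (one-sided for 98%)
Upper bound = x̄ + t* · s/√n = 74.7 + 2.303 · 7.0/√13 = 79.17

We are 98% confident that μ ≤ 79.17.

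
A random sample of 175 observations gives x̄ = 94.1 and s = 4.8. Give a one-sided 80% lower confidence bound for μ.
μ ≥ 93.79

Lower bound (one-sided):
t* = 0.844 (one-sided for 80%)
Lower bound = x̄ - t* · s/√n = 94.1 - 0.844 · 4.8/√175 = 93.79

We are 80% confident that μ ≥ 93.79.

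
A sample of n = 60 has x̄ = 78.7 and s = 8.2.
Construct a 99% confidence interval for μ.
(75.88, 81.52)

t-interval (σ unknown):
df = n - 1 = 59
t* = 2.662 for 99% confidence

Margin of error = t* · s/√n = 2.662 · 8.2/√60 = 2.82

CI: (75.88, 81.52)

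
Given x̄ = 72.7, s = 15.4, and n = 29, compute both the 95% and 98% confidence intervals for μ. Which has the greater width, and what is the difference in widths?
98% CI is wider by 2.40

df = 28
95% CI: t* = 2.048, (66.84, 78.56), width = 2 · t* · s/√n = 11.71
98% CI: t* = 2.467, (65.65, 79.75), width = 2 · t* · s/√n = 14.11

The 98% CI is wider by 14.11 - 11.71 = 2.40.
Higher confidence requires a wider interval.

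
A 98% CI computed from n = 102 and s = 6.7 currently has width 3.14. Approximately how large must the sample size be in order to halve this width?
n ≈ 408

CI width ∝ 1/√n
To reduce width by factor 2, need √n to grow by 2 → need 2² = 4 times as many samples.

Current: n = 102, width = 3.14
New: n = 408, width ≈ 1.55

Width reduced by factor of 3.14/1.55 = 2.03.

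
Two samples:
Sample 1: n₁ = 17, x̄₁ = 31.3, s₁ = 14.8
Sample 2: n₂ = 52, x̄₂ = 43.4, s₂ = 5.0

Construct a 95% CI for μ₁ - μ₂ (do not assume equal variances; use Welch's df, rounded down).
(-19.81, -4.39)

Difference: x̄₁ - x̄₂ = -12.10
SE = √(s₁²/n₁ + s₂²/n₂) = √(14.8²/17 + 5.0²/52) = 3.6559
df = 17.21 → 17 (Welch–Satterthwaite, rounded down)
t* = 2.110

CI: -12.10 ± 2.110 · 3.6559 = -12.10 ± 7.71 = (-19.81, -4.39)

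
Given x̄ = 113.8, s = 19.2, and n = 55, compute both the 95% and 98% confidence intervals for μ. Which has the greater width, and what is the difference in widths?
98% CI is wider by 2.03

df = 54
95% CI: t* = 2.005, (108.61, 118.99), width = 2 · t* · s/√n = 10.38
98% CI: t* = 2.397, (107.59, 120.01), width = 2 · t* · s/√n = 12.41

The 98% CI is wider by 12.41 - 10.38 = 2.03.
Higher confidence requires a wider interval.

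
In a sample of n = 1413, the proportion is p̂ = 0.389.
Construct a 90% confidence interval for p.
(0.368, 0.410)

Proportion CI:
SE = √(p̂(1-p̂)/n) = √(0.389 · 0.611 / 1413) = 0.01297

z* = 1.645
Margin = z* · SE = 1.645 · 0.01297 = 0.0213

CI: 0.389 ± 0.0213 = (0.368, 0.410)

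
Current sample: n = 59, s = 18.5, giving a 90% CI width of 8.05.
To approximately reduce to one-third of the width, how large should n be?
n ≈ 531

CI width ∝ 1/√n
To reduce width by factor 3, need √n to grow by 3 → need 3² = 9 times as many samples.

Current: n = 59, width = 8.05
New: n = 531, width ≈ 2.65

Width reduced by factor of 8.05/2.65 = 3.04.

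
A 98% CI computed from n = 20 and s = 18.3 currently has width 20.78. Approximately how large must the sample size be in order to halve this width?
n ≈ 80

CI width ∝ 1/√n
To reduce width by factor 2, need √n to grow by 2 → need 2² = 4 times as many samples.

Current: n = 20, width = 20.78
New: n = 80, width ≈ 9.71

Width reduced by factor of 20.78/9.71 = 2.14.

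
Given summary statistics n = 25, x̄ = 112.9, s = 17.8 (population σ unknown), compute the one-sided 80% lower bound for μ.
μ ≥ 109.85

Lower bound (one-sided):
t* = 0.857 (one-sided for 80%)
Lower bound = x̄ - t* · s/√n = 112.9 - 0.857 · 17.8/√25 = 109.85

We are 80% confident that μ ≥ 109.85.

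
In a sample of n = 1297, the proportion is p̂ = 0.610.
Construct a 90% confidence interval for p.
(0.588, 0.632)

Proportion CI:
SE = √(p̂(1-p̂)/n) = √(0.610 · 0.390 / 1297) = 0.01354

z* = 1.645
Margin = z* · SE = 1.645 · 0.01354 = 0.0223

CI: 0.610 ± 0.0223 = (0.588, 0.632)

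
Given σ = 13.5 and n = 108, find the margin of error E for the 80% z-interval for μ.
Margin of error = 1.67

Margin of error = z* · σ/√n
= 1.282 · 13.5/√108
= 1.282 · 13.5/10.3923
= 1.67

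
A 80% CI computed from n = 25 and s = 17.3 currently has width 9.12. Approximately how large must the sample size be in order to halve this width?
n ≈ 100

CI width ∝ 1/√n
To reduce width by factor 2, need √n to grow by 2 → need 2² = 4 times as many samples.

Current: n = 25, width = 9.12
New: n = 100, width ≈ 4.46

Width reduced by factor of 9.12/4.46 = 2.04.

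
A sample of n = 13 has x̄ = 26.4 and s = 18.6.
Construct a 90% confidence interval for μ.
(17.21, 35.59)

t-interval (σ unknown):
df = n - 1 = 12
t* = 1.782 for 90% confidence

Margin of error = t* · s/√n = 1.782 · 18.6/√13 = 9.19

CI: (17.21, 35.59)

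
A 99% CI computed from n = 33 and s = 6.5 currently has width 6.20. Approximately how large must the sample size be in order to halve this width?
n ≈ 132

CI width ∝ 1/√n
To reduce width by factor 2, need √n to grow by 2 → need 2² = 4 times as many samples.

Current: n = 33, width = 6.20
New: n = 132, width ≈ 2.96

Width reduced by factor of 6.20/2.96 = 2.09.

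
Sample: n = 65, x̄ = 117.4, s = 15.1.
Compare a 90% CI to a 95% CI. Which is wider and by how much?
95% CI is wider by 1.23

df = 64
90% CI: t* = 1.669, (114.27, 120.53), width = 2 · t* · s/√n = 6.25
95% CI: t* = 1.998, (113.66, 121.14), width = 2 · t* · s/√n = 7.48

The 95% CI is wider by 7.48 - 6.25 = 1.23.
Higher confidence requires a wider interval.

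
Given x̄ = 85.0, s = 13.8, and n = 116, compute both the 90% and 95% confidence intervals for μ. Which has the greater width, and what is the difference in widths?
95% CI is wider by 0.83

df = 115
90% CI: t* = 1.658, (82.88, 87.12), width = 2 · t* · s/√n = 4.25
95% CI: t* = 1.981, (82.46, 87.54), width = 2 · t* · s/√n = 5.08

The 95% CI is wider by 5.08 - 4.25 = 0.83.
Higher confidence requires a wider interval.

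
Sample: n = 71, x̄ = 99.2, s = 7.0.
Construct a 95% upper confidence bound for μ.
μ ≤ 100.58

Upper bound (one-sided):
t* = 1.667 (one-sided for 95%)
Upper bound = x̄ + t* · s/√n = 99.2 + 1.667 · 7.0/√71 = 100.58

We are 95% confident that μ ≤ 100.58.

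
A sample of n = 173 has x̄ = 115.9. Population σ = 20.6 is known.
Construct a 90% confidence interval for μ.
(113.32, 118.48)

z-interval (σ known):
z* = 1.645 for 90% confidence

Margin of error = z* · σ/√n = 1.645 · 20.6/√173 = 2.58

CI: (115.9 - 2.58, 115.9 + 2.58) = (113.32, 118.48)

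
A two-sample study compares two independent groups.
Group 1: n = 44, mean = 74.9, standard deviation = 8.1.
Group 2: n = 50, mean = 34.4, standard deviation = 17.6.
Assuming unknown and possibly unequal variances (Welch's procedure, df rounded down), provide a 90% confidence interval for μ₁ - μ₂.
(35.88, 45.12)

Difference: x̄₁ - x̄₂ = 40.50
SE = √(s₁²/n₁ + s₂²/n₂) = √(8.1²/44 + 17.6²/50) = 2.7724
df = 70.76 → 70 (Welch–Satterthwaite, rounded down)
t* = 1.667

CI: 40.50 ± 1.667 · 2.7724 = 40.50 ± 4.62 = (35.88, 45.12)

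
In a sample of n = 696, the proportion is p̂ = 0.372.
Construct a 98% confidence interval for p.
(0.329, 0.415)

Proportion CI:
SE = √(p̂(1-p̂)/n) = √(0.372 · 0.628 / 696) = 0.01832

z* = 2.326
Margin = z* · SE = 2.326 · 0.01832 = 0.0426

CI: 0.372 ± 0.0426 = (0.329, 0.415)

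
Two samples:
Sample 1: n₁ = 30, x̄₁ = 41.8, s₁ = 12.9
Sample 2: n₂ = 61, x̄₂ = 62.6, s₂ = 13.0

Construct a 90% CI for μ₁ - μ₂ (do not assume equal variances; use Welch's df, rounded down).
(-25.62, -15.98)

Difference: x̄₁ - x̄₂ = -20.80
SE = √(s₁²/n₁ + s₂²/n₂) = √(12.9²/30 + 13.0²/61) = 2.8840
df = 58.19 → 58 (Welch–Satterthwaite, rounded down)
t* = 1.672

CI: -20.80 ± 1.672 · 2.8840 = -20.80 ± 4.82 = (-25.62, -15.98)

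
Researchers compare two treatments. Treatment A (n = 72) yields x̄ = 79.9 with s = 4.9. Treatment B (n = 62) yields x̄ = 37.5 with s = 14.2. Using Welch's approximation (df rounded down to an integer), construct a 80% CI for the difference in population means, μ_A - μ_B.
(39.95, 44.85)

Difference: x̄₁ - x̄₂ = 42.40
SE = √(s₁²/n₁ + s₂²/n₂) = √(4.9²/72 + 14.2²/62) = 1.8936
df = 73.49 → 73 (Welch–Satterthwaite, rounded down)
t* = 1.293

CI: 42.40 ± 1.293 · 1.8936 = 42.40 ± 2.45 = (39.95, 44.85)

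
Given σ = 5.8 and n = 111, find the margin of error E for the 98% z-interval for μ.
Margin of error = 1.28

Margin of error = z* · σ/√n
= 2.326 · 5.8/√111
= 2.326 · 5.8/10.5357
= 1.28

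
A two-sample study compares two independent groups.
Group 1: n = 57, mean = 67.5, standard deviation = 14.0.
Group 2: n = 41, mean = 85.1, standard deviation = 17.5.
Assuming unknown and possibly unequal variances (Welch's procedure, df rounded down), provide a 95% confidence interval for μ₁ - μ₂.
(-24.18, -11.02)

Difference: x̄₁ - x̄₂ = -17.60
SE = √(s₁²/n₁ + s₂²/n₂) = √(14.0²/57 + 17.5²/41) = 3.3027
df = 74.09 → 74 (Welch–Satterthwaite, rounded down)
t* = 1.993

CI: -17.60 ± 1.993 · 3.3027 = -17.60 ± 6.58 = (-24.18, -11.02)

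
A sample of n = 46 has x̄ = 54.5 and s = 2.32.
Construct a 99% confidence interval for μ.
(53.58, 55.42)

t-interval (σ unknown):
df = n - 1 = 45
t* = 2.690 for 99% confidence

Margin of error = t* · s/√n = 2.690 · 2.32/√46 = 0.92

CI: (53.58, 55.42)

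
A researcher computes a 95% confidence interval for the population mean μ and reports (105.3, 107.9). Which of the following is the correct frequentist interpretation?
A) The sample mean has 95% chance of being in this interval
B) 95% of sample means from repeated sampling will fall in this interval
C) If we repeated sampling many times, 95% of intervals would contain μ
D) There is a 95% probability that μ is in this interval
C

A) Wrong — x̄ is observed and sits in the interval by construction.
B) Wrong — coverage applies to intervals containing μ, not to future x̄ values.
C) Correct — this is the frequentist long-run coverage interpretation.
D) Wrong — μ is fixed; the randomness lives in the interval, not in μ.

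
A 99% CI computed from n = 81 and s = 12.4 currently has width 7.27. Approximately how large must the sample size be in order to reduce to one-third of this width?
n ≈ 729

CI width ∝ 1/√n
To reduce width by factor 3, need √n to grow by 3 → need 3² = 9 times as many samples.

Current: n = 81, width = 7.27
New: n = 729, width ≈ 2.37

Width reduced by factor of 7.27/2.37 = 3.07.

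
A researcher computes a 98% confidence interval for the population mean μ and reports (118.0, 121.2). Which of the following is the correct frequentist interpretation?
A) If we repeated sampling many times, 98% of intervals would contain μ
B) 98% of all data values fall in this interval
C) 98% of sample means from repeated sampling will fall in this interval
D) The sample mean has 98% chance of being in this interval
A

A) Correct — this is the frequentist long-run coverage interpretation.
B) Wrong — a CI is about the parameter μ, not individual data values.
C) Wrong — coverage applies to intervals containing μ, not to future x̄ values.
D) Wrong — x̄ is observed and sits in the interval by construction.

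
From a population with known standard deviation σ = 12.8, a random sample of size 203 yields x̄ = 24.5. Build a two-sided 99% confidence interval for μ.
(22.19, 26.81)

z-interval (σ known):
z* = 2.576 for 99% confidence

Margin of error = z* · σ/√n = 2.576 · 12.8/√203 = 2.31

CI: (24.5 - 2.31, 24.5 + 2.31) = (22.19, 26.81)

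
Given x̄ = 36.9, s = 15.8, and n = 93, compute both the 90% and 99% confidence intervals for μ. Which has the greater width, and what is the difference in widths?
99% CI is wider by 3.17

df = 92
90% CI: t* = 1.662, (34.18, 39.62), width = 2 · t* · s/√n = 5.45
99% CI: t* = 2.630, (32.59, 41.21), width = 2 · t* · s/√n = 8.62

The 99% CI is wider by 8.62 - 5.45 = 3.17.
Higher confidence requires a wider interval.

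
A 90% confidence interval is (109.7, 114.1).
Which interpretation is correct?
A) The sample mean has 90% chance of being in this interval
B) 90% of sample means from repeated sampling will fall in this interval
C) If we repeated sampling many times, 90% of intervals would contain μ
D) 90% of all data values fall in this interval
C

A) Wrong — x̄ is observed and sits in the interval by construction.
B) Wrong — coverage applies to intervals containing μ, not to future x̄ values.
C) Correct — this is the frequentist long-run coverage interpretation.
D) Wrong — a CI is about the parameter μ, not individual data values.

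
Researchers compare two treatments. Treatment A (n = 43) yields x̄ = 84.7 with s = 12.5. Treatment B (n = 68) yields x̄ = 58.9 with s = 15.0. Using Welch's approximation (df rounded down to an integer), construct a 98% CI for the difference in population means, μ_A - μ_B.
(19.57, 32.03)

Difference: x̄₁ - x̄₂ = 25.80
SE = √(s₁²/n₁ + s₂²/n₂) = √(12.5²/43 + 15.0²/68) = 2.6349
df = 100.88 → 100 (Welch–Satterthwaite, rounded down)
t* = 2.364

CI: 25.80 ± 2.364 · 2.6349 = 25.80 ± 6.23 = (19.57, 32.03)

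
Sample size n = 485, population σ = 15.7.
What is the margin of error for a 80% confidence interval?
Margin of error = 0.91

Margin of error = z* · σ/√n
= 1.282 · 15.7/√485
= 1.282 · 15.7/22.0227
= 0.91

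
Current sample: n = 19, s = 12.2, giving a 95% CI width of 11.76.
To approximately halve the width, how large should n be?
n ≈ 76

CI width ∝ 1/√n
To reduce width by factor 2, need √n to grow by 2 → need 2² = 4 times as many samples.

Current: n = 19, width = 11.76
New: n = 76, width ≈ 5.58

Width reduced by factor of 11.76/5.58 = 2.11.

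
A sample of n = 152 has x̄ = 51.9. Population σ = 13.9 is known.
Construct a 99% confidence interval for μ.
(49.00, 54.80)

z-interval (σ known):
z* = 2.576 for 99% confidence

Margin of error = z* · σ/√n = 2.576 · 13.9/√152 = 2.90

CI: (51.9 - 2.90, 51.9 + 2.90) = (49.00, 54.80)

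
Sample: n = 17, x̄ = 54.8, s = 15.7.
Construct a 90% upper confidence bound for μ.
μ ≤ 59.89

Upper bound (one-sided):
t* = 1.337 (one-sided for 90%)
Upper bound = x̄ + t* · s/√n = 54.8 + 1.337 · 15.7/√17 = 59.89

We are 90% confident that μ ≤ 59.89.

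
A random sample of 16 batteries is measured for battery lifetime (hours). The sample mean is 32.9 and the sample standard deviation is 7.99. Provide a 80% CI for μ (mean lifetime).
(30.22, 35.58)

t-interval (σ unknown):
df = n - 1 = 15
t* = 1.341 for 80% confidence

Margin of error = t* · s/√n = 1.341 · 7.99/√16 = 2.68

CI: (30.22, 35.58)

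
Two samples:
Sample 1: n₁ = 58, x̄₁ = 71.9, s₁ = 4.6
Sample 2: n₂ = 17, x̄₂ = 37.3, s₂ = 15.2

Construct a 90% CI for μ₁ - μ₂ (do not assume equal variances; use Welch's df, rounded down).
(28.08, 41.12)

Difference: x̄₁ - x̄₂ = 34.60
SE = √(s₁²/n₁ + s₂²/n₂) = √(4.6²/58 + 15.2²/17) = 3.7357
df = 16.87 → 16 (Welch–Satterthwaite, rounded down)
t* = 1.746

CI: 34.60 ± 1.746 · 3.7357 = 34.60 ± 6.52 = (28.08, 41.12)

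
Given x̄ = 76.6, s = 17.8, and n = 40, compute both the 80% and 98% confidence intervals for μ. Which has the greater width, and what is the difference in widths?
98% CI is wider by 6.32

df = 39
80% CI: t* = 1.304, (72.93, 80.27), width = 2 · t* · s/√n = 7.34
98% CI: t* = 2.426, (69.77, 83.43), width = 2 · t* · s/√n = 13.66

The 98% CI is wider by 13.66 - 7.34 = 6.32.
Higher confidence requires a wider interval.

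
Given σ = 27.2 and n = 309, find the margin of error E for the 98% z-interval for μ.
Margin of error = 3.60

Margin of error = z* · σ/√n
= 2.326 · 27.2/√309
= 2.326 · 27.2/17.5784
= 3.60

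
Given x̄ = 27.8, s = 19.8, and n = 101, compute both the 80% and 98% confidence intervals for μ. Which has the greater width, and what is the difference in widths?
98% CI is wider by 4.23

df = 100
80% CI: t* = 1.290, (25.26, 30.34), width = 2 · t* · s/√n = 5.08
98% CI: t* = 2.364, (23.14, 32.46), width = 2 · t* · s/√n = 9.31

The 98% CI is wider by 9.31 - 5.08 = 4.23.
Higher confidence requires a wider interval.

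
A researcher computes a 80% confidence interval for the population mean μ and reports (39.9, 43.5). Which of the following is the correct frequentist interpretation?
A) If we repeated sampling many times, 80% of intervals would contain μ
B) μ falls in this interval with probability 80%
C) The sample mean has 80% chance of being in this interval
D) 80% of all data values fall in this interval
A

A) Correct — this is the frequentist long-run coverage interpretation.
B) Wrong — μ is fixed; the randomness lives in the interval, not in μ.
C) Wrong — x̄ is observed and sits in the interval by construction.
D) Wrong — a CI is about the parameter μ, not individual data values.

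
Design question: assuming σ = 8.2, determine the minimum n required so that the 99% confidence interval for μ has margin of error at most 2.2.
n ≥ 93

For margin E ≤ 2.2:
n ≥ (z* · σ / E)²
n ≥ (2.576 · 8.2 / 2.2)²
n ≥ 92.19

Minimum n = 93 (rounding up)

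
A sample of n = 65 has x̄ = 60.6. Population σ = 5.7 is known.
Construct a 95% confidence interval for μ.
(59.21, 61.99)

z-interval (σ known):
z* = 1.960 for 95% confidence

Margin of error = z* · σ/√n = 1.960 · 5.7/√65 = 1.39

CI: (60.6 - 1.39, 60.6 + 1.39) = (59.21, 61.99)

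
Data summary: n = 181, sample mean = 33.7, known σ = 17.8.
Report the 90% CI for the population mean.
(31.52, 35.88)

z-interval (σ known):
z* = 1.645 for 90% confidence

Margin of error = z* · σ/√n = 1.645 · 17.8/√181 = 2.18

CI: (33.7 - 2.18, 33.7 + 2.18) = (31.52, 35.88)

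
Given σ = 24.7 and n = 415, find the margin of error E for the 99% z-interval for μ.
Margin of error = 3.12

Margin of error = z* · σ/√n
= 2.576 · 24.7/√415
= 2.576 · 24.7/20.3715
= 3.12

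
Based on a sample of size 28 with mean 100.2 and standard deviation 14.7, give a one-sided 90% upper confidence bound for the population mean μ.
μ ≤ 103.85

Upper bound (one-sided):
t* = 1.314 (one-sided for 90%)
Upper bound = x̄ + t* · s/√n = 100.2 + 1.314 · 14.7/√28 = 103.85

We are 90% confident that μ ≤ 103.85.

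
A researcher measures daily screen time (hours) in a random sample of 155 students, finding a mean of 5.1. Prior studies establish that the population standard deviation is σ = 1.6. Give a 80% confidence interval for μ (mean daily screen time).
(4.94, 5.26)

z-interval (σ known):
z* = 1.282 for 80% confidence

Margin of error = z* · σ/√n = 1.282 · 1.6/√155 = 0.16

CI: (5.1 - 0.16, 5.1 + 0.16) = (4.94, 5.26)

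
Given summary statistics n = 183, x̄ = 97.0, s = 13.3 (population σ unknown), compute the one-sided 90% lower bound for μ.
μ ≥ 95.74

Lower bound (one-sided):
t* = 1.286 (one-sided for 90%)
Lower bound = x̄ - t* · s/√n = 97.0 - 1.286 · 13.3/√183 = 95.74

We are 90% confident that μ ≥ 95.74.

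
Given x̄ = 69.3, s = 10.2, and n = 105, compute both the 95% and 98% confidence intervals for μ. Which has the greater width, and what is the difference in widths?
98% CI is wider by 0.75

df = 104
95% CI: t* = 1.983, (67.33, 71.27), width = 2 · t* · s/√n = 3.95
98% CI: t* = 2.363, (66.95, 71.65), width = 2 · t* · s/√n = 4.70

The 98% CI is wider by 4.70 - 3.95 = 0.75.
Higher confidence requires a wider interval.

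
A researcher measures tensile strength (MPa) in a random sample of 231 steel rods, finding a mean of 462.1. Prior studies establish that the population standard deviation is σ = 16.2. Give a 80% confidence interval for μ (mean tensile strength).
(460.73, 463.47)

z-interval (σ known):
z* = 1.282 for 80% confidence

Margin of error = z* · σ/√n = 1.282 · 16.2/√231 = 1.37

CI: (462.1 - 1.37, 462.1 + 1.37) = (460.73, 463.47)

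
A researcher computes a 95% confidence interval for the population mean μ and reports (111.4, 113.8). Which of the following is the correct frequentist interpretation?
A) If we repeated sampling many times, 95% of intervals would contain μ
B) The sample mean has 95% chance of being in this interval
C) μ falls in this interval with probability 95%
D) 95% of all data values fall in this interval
A

A) Correct — this is the frequentist long-run coverage interpretation.
B) Wrong — x̄ is observed and sits in the interval by construction.
C) Wrong — μ is fixed; the randomness lives in the interval, not in μ.
D) Wrong — a CI is about the parameter μ, not individual data values.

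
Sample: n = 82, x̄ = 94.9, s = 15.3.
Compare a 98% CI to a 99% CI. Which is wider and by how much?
99% CI is wider by 0.89

df = 81
98% CI: t* = 2.373, (90.89, 98.91), width = 2 · t* · s/√n = 8.02
99% CI: t* = 2.638, (90.44, 99.36), width = 2 · t* · s/√n = 8.91

The 99% CI is wider by 8.91 - 8.02 = 0.89.
Higher confidence requires a wider interval.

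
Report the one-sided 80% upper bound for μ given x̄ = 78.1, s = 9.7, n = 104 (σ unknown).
μ ≤ 78.90

Upper bound (one-sided):
t* = 0.845 (one-sided for 80%)
Upper bound = x̄ + t* · s/√n = 78.1 + 0.845 · 9.7/√104 = 78.90

We are 80% confident that μ ≤ 78.90.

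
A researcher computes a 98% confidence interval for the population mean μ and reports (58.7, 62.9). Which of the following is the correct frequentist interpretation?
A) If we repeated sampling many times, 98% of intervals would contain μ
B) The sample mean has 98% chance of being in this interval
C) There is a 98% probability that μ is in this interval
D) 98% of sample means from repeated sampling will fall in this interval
A

A) Correct — this is the frequentist long-run coverage interpretation.
B) Wrong — x̄ is observed and sits in the interval by construction.
C) Wrong — μ is fixed; the randomness lives in the interval, not in μ.
D) Wrong — coverage applies to intervals containing μ, not to future x̄ values.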